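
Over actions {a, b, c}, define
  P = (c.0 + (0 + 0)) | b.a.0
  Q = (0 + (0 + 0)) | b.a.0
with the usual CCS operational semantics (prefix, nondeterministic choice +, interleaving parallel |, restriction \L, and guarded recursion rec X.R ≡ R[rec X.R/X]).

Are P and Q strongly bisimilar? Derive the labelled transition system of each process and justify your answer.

NO

P's transition system — 6 states:
  s0 = (c.0 + (0 + 0)) | b.a.0 | ··b··> s1, ··c··> s2
  s1 = (c.0 + (0 + 0)) | a.0 | ··a··> s3, ··c··> s4
  s2 = 0 | b.a.0 | ··b··> s4
  s3 = (c.0 + (0 + 0)) | 0 | ··c··> s5
  s4 = 0 | a.0 | ··a··> s5
  s5 = 0 | 0 | ∅
Q's transition system — 3 states:
  t0 = (0 + (0 + 0)) | b.a.0 | ··b··> t1
  t1 = (0 + (0 + 0)) | a.0 | ··a··> t2
  t2 = (0 + (0 + 0)) | 0 | ∅
Coarsest stable partition (strong bisimilarity classes):
  B0 = {s0}
  B1 = {s1}
  B2 = {s3}
  B3 = {s5, t2}
  B4 = {s4, t1}
  B5 = {s2, t0}
s0 ∈ B0, t0 ∈ B5 → different blocks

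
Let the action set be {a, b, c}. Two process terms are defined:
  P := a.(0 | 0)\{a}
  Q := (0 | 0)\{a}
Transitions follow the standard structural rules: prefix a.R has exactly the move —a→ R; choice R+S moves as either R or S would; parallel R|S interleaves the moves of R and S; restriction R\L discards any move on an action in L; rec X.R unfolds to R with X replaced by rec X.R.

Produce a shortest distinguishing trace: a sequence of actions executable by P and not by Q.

P's transition system — 2 states:
  m0 = a.(0 | 0)\{a} :: -a-> m1
  m1 = (0 | 0)\{a} :: stopped
Q's transition system — 1 states:
  n0 = (0 | 0)\{a} :: stopped
Trace ⟨a⟩ through P, begin at {m0}:
  [1] a ⇒ {m1}
  ✓ P
Trace ⟨a⟩ through Q, begin at {n0}:
  [1] a ⇒ no successor for Q

a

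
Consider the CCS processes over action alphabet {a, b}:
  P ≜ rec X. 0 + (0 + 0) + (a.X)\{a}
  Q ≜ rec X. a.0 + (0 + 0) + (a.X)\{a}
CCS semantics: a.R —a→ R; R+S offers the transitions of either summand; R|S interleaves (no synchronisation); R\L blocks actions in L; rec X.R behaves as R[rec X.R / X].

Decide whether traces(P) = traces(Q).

trace-distinct — witness ⟨a⟩

P's transition system — 1 states:
  s0 = rec X. 0 + (0 + 0) + (a.X)\{a} → (no moves)
Q's transition system — 2 states:
  t0 = rec X. a.0 + (0 + 0) + (a.X)\{a} → =a=> t1
  t1 = 0 → (no moves)
Run σ = ⟨a⟩ on Q: start {t0}
  step 1 (a): {t1}
  — Q admits the full trace.
Run σ = ⟨a⟩ on P: start {s0}
  step 1 (a): ∅  — P cannot continue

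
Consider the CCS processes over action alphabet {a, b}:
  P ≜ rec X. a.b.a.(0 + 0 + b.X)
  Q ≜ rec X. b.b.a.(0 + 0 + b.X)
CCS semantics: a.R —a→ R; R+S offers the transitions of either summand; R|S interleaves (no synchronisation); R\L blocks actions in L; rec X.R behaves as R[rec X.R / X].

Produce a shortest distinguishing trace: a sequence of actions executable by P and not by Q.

LTS(P): 4 reachable states
  u0 = rec X. a.b.a.(0 + 0 + b.X) :: --a--▸ u1
  u1 = b.a.(0 + 0 + b.(rec X. a.b.a.(0 + 0 + b.X))) :: --b--▸ u2
  u2 = a.(0 + 0 + b.(rec X. a.b.a.(0 + 0 + b.X))) :: --a--▸ u3
  u3 = 0 + 0 + b.(rec X. a.b.a.(0 + 0 + b.X)) :: --b--▸ u0
LTS(Q): 4 reachable states
  v0 = rec X. b.b.a.(0 + 0 + b.X) :: --b--▸ v1
  v1 = b.a.(0 + 0 + b.(rec X. b.b.a.(0 + 0 + b.X))) :: --b--▸ v2
  v2 = a.(0 + 0 + b.(rec X. b.b.a.(0 + 0 + b.X))) :: --a--▸ v3
  v3 = 0 + 0 + b.(rec X. b.b.a.(0 + 0 + b.X)) :: --b--▸ v0
Trace ⟨a⟩ through P, begin at {u0}:
  step 1 (a): {u1}
  ✓ P
Trace ⟨a⟩ through Q, begin at {v0}:
  step 1 (a): no successor for Q

a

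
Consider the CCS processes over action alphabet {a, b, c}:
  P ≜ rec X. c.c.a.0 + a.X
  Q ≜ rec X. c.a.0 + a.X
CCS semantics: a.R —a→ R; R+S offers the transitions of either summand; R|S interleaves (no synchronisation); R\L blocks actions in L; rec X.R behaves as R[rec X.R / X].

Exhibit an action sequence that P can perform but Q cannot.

LTS(P): 4 reachable states
  m0 = rec X. c.c.a.0 + a.X has moves ··a··> m0, ··c··> m1
  m1 = c.a.0 has moves ··c··> m2
  m2 = a.0 has moves ··a··> m3
  m3 = 0 has moves stopped
LTS(Q): 3 reachable states
  n0 = rec X. c.a.0 + a.X has moves ··a··> n0, ··c··> n1
  n1 = a.0 has moves ··a··> n2
  n2 = 0 has moves stopped
Executing cc from P (initial set {m0}):
  [1] c ⇒ {m1}
  [2] c ⇒ {m2}
  ✓ P
Executing cc from Q (initial set {n0}):
  [1] c ⇒ {n1}
  [2] c ⇒ ∅ (Q stuck)

cc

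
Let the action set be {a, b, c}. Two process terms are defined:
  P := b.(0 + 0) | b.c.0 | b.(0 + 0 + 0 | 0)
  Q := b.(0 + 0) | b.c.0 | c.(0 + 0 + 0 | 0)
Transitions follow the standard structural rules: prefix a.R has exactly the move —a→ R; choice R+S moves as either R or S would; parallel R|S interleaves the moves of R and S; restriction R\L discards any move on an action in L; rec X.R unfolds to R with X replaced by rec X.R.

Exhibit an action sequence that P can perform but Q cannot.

bbb

P's transition system — 12 states:
  s0 = b.(0 + 0) | b.c.0 | b.(0 + 0 + 0 | 0) has moves —b→ s1, —b→ s2, —b→ s3
  s1 = (0 + 0) | b.c.0 | b.(0 + 0 + 0 | 0) has moves —b→ s4, —b→ s5
  s2 = b.(0 + 0) | b.c.0 | (0 + 0 + 0 | 0) has moves —b→ s4, —b→ s6
  s3 = b.(0 + 0) | c.0 | b.(0 + 0 + 0 | 0) has moves —b→ s5, —b→ s6, —c→ s7
  s4 = (0 + 0) | b.c.0 | (0 + 0 + 0 | 0) has moves —b→ s8
  s5 = (0 + 0) | c.0 | b.(0 + 0 + 0 | 0) has moves —b→ s8, —c→ s9
  s6 = b.(0 + 0) | c.0 | (0 + 0 + 0 | 0) has moves —b→ s8, —c→ s10
  s7 = b.(0 + 0) | 0 | b.(0 + 0 + 0 | 0) has moves —b→ s10, —b→ s9
  s8 = (0 + 0) | c.0 | (0 + 0 + 0 | 0) has moves —c→ s11
  s9 = (0 + 0) | 0 | b.(0 + 0 + 0 | 0) has moves —b→ s11
  s10 = b.(0 + 0) | 0 | (0 + 0 + 0 | 0) has moves —b→ s11
  s11 = (0 + 0) | 0 | (0 + 0 + 0 | 0) has moves deadlocked
Q's transition system — 12 states:
  t0 = b.(0 + 0) | b.c.0 | c.(0 + 0 + 0 | 0) has moves —b→ t1, —b→ t2, —c→ t3
  t1 = (0 + 0) | b.c.0 | c.(0 + 0 + 0 | 0) has moves —b→ t4, —c→ t5
  t2 = b.(0 + 0) | c.0 | c.(0 + 0 + 0 | 0) has moves —b→ t4, —c→ t6, —c→ t7
  t3 = b.(0 + 0) | b.c.0 | (0 + 0 + 0 | 0) has moves —b→ t5, —b→ t7
  t4 = (0 + 0) | c.0 | c.(0 + 0 + 0 | 0) has moves —c→ t8, —c→ t9
  t5 = (0 + 0) | b.c.0 | (0 + 0 + 0 | 0) has moves —b→ t9
  t6 = b.(0 + 0) | 0 | c.(0 + 0 + 0 | 0) has moves —b→ t8, —c→ t10
  t7 = b.(0 + 0) | c.0 | (0 + 0 + 0 | 0) has moves —b→ t9, —c→ t10
  t8 = (0 + 0) | 0 | c.(0 + 0 + 0 | 0) has moves —c→ t11
  t9 = (0 + 0) | c.0 | (0 + 0 + 0 | 0) has moves —c→ t11
  t10 = b.(0 + 0) | 0 | (0 + 0 + 0 | 0) has moves —b→ t11
  t11 = (0 + 0) | 0 | (0 + 0 + 0 | 0) has moves deadlocked
Run σ = ⟨bbb⟩ on P: start {s0}
  after b @ step 1: {s1, s2, s3}
  after b @ step 2: {s4, s5, s6}
  after b @ step 3: {s8}
  ✓ P
Run σ = ⟨bbb⟩ on Q: start {t0}
  after b @ step 1: {t1, t2}
  after b @ step 2: {t4}
  after b @ step 3: ∅ (Q stuck)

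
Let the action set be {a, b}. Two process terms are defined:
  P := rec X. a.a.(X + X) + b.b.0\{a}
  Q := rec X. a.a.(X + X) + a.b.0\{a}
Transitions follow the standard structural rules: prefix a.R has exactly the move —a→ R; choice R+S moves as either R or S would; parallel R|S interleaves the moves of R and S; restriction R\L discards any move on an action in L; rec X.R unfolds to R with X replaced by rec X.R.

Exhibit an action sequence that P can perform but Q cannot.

P's transition system — 5 states:
  m0 = rec X. a.a.(X + X) + b.b.0\{a} has moves -a-> m1, -b-> m2
  m1 = a.((rec X. a.a.(X + X) + b.b.0\{a}) + (rec X. a.a.(X + X) + b.b.0\{a})) has moves -a-> m3
  m2 = b.0\{a} has moves -b-> m4
  m3 = (rec X. a.a.(X + X) + b.b.0\{a}) + (rec X. a.a.(X + X) + b.b.0\{a}) has moves -a-> m1, -b-> m2
  m4 = 0\{a} has moves deadlocked
Q's transition system — 5 states:
  n0 = rec X. a.a.(X + X) + a.b.0\{a} has moves -a-> n1, -a-> n2
  n1 = a.((rec X. a.a.(X + X) + a.b.0\{a}) + (rec X. a.a.(X + X) + a.b.0\{a})) has moves -a-> n3
  n2 = b.0\{a} has moves -b-> n4
  n3 = (rec X. a.a.(X + X) + a.b.0\{a}) + (rec X. a.a.(X + X) + a.b.0\{a}) has moves -a-> n1, -a-> n2
  n4 = 0\{a} has moves deadlocked
Trace ⟨b⟩ through P, begin at {m0}:
  step 1 (b): {m2}
  ✓ P
Trace ⟨b⟩ through Q, begin at {n0}:
  step 1 (b): ∅ (Q stuck)

b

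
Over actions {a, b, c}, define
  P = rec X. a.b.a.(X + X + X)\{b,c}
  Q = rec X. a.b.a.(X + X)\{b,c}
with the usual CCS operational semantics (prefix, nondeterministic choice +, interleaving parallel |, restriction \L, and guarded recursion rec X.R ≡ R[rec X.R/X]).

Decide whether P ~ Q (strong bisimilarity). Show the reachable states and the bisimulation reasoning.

P ~ Q

P's transition system — 5 states:
  u0 = rec X. a.b.a.(X + X + X)\{b,c} :: ··a··> u1
  u1 = b.a.((rec X. a.b.a.(X + X + X)\{b,c}) + (rec X. a.b.a.(X + X + X)\{b,c}) + (rec X. a.b.a.(X + X + X)\{b,c}))\{b,c} :: ··b··> u2
  u2 = a.((rec X. a.b.a.(X + X + X)\{b,c}) + (rec X. a.b.a.(X + X + X)\{b,c}) + (rec X. a.b.a.(X + X + X)\{b,c}))\{b,c} :: ··a··> u3
  u3 = ((rec X. a.b.a.(X + X + X)\{b,c}) + (rec X. a.b.a.(X + X + X)\{b,c}) + (rec X. a.b.a.(X + X + X)\{b,c}))\{b,c} :: ··a··> u4
  u4 = (b.a.((rec X. a.b.a.(X + X + X)\{b,c}) + (rec X. a.b.a.(X + X + X)\{b,c}) + (rec X. a.b.a.(X + X + X)\{b,c}))\{b,c})\{b,c} :: deadlocked
Q's transition system — 5 states:
  v0 = rec X. a.b.a.(X + X)\{b,c} :: ··a··> v1
  v1 = b.a.((rec X. a.b.a.(X + X)\{b,c}) + (rec X. a.b.a.(X + X)\{b,c}))\{b,c} :: ··b··> v2
  v2 = a.((rec X. a.b.a.(X + X)\{b,c}) + (rec X. a.b.a.(X + X)\{b,c}))\{b,c} :: ··a··> v3
  v3 = ((rec X. a.b.a.(X + X)\{b,c}) + (rec X. a.b.a.(X + X)\{b,c}))\{b,c} :: ··a··> v4
  v4 = (b.a.((rec X. a.b.a.(X + X)\{b,c}) + (rec X. a.b.a.(X + X)\{b,c}))\{b,c})\{b,c} :: deadlocked
Bisimilarity quotient blocks:
  B0 = {u0, v0}
  B1 = {u1, v1}
  B2 = {u2, v2}
  B3 = {u3, v3}
  B4 = {u4, v4}
u0 ∈ B0, v0 ∈ B0 → same block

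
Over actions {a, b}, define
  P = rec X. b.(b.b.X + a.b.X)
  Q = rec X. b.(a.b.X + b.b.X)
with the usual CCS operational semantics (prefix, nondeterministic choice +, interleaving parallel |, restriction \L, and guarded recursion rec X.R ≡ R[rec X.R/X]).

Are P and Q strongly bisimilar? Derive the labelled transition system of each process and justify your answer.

LTS(P): 3 reachable states
  u0 = rec X. b.(b.b.X + a.b.X) | —b→ u1
  u1 = b.b.(rec X. b.(b.b.X + a.b.X)) + a.b.(rec X. b.(b.b.X + a.b.X)) | —a→ u2, —b→ u2
  u2 = b.(rec X. b.(b.b.X + a.b.X)) | —b→ u0
LTS(Q): 3 reachable states
  v0 = rec X. b.(a.b.X + b.b.X) | —b→ v1
  v1 = a.b.(rec X. b.(a.b.X + b.b.X)) + b.b.(rec X. b.(a.b.X + b.b.X)) | —a→ v2, —b→ v2
  v2 = b.(rec X. b.(a.b.X + b.b.X)) | —b→ v0
Bisimilarity quotient blocks:
  B0 = {u0, v0}
  B1 = {u1, v1}
  B2 = {u2, v2}
u0 ∈ B0, v0 ∈ B0 → same block

YES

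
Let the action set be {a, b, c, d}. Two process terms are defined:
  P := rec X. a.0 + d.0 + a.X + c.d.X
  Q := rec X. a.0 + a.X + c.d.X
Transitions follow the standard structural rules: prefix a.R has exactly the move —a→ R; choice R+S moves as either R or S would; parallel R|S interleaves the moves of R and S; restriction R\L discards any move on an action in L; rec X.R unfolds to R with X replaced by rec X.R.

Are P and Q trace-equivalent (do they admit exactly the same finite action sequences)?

P's transition system — 3 states:
  p0 = rec X. a.0 + d.0 + a.X + c.d.X has moves -a-> p0, -a-> p1, -c-> p2, -d-> p1
  p1 = 0 has moves deadlocked
  p2 = d.(rec X. a.0 + d.0 + a.X + c.d.X) has moves -d-> p0
Q's transition system — 3 states:
  q0 = rec X. a.0 + a.X + c.d.X has moves -a-> q0, -a-> q1, -c-> q2
  q1 = 0 has moves deadlocked
  q2 = d.(rec X. a.0 + a.X + c.d.X) has moves -d-> q0
Executing d from P (initial set {p0}):
  step 1 (d): {p1}
  — P admits the full trace.
Executing d from Q (initial set {q0}):
  step 1 (d): no successor for Q

traces(P) ≠ traces(Q) — witness ⟨d⟩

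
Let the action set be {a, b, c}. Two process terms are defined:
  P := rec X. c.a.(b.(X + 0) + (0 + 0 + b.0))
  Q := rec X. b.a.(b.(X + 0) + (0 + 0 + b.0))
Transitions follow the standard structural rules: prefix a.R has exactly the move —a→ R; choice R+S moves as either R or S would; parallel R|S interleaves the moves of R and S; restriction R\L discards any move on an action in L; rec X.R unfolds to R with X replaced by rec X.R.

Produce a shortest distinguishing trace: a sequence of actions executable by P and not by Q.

c

P's transition system — 5 states:
  s0 = rec X. c.a.(b.(X + 0) + (0 + 0 + b.0)) → -c-> s1
  s1 = a.(b.((rec X. c.a.(b.(X + 0) + (0 + 0 + b.0))) + 0) + (0 + 0 + b.0)) → -a-> s2
  s2 = b.((rec X. c.a.(b.(X + 0) + (0 + 0 + b.0))) + 0) + (0 + 0 + b.0) → -b-> s3, -b-> s4
  s3 = (rec X. c.a.(b.(X + 0) + (0 + 0 + b.0))) + 0 → -c-> s1
  s4 = 0 → stopped
Q's transition system — 5 states:
  t0 = rec X. b.a.(b.(X + 0) + (0 + 0 + b.0)) → -b-> t1
  t1 = a.(b.((rec X. b.a.(b.(X + 0) + (0 + 0 + b.0))) + 0) + (0 + 0 + b.0)) → -a-> t2
  t2 = b.((rec X. b.a.(b.(X + 0) + (0 + 0 + b.0))) + 0) + (0 + 0 + b.0) → -b-> t3, -b-> t4
  t3 = (rec X. b.a.(b.(X + 0) + (0 + 0 + b.0))) + 0 → -b-> t1
  t4 = 0 → stopped
Run σ = ⟨c⟩ on P: start {s0}
  step 1 (c): {s1}
  — P admits the full trace.
Run σ = ⟨c⟩ on Q: start {t0}
  step 1 (c): no successor for Q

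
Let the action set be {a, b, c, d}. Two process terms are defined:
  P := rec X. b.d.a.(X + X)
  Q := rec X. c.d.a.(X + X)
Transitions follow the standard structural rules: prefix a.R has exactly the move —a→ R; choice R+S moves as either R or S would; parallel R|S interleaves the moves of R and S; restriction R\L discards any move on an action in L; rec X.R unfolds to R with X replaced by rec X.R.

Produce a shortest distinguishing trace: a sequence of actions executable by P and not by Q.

b

Reachable graph of P (4 states):
  p0 = rec X. b.d.a.(X + X) :: ··b··> p1
  p1 = d.a.((rec X. b.d.a.(X + X)) + (rec X. b.d.a.(X + X))) :: ··d··> p2
  p2 = a.((rec X. b.d.a.(X + X)) + (rec X. b.d.a.(X + X))) :: ··a··> p3
  p3 = (rec X. b.d.a.(X + X)) + (rec X. b.d.a.(X + X)) :: ··b··> p1
Reachable graph of Q (4 states):
  q0 = rec X. c.d.a.(X + X) :: ··c··> q1
  q1 = d.a.((rec X. c.d.a.(X + X)) + (rec X. c.d.a.(X + X))) :: ··d··> q2
  q2 = a.((rec X. c.d.a.(X + X)) + (rec X. c.d.a.(X + X))) :: ··a··> q3
  q3 = (rec X. c.d.a.(X + X)) + (rec X. c.d.a.(X + X)) :: ··c··> q1
Executing b from P (initial set {p0}):
  after b @ step 1: {p1}
  ✓ P
Executing b from Q (initial set {q0}):
  after b @ step 1: no successor for Q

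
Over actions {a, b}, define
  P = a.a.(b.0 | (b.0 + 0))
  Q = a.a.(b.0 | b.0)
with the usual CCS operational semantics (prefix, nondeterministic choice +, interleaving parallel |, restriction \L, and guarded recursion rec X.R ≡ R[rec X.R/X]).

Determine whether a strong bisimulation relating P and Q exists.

LTS(P): 6 reachable states
  p0 = a.a.(b.0 | (b.0 + 0)) has moves =a=> p1
  p1 = a.(b.0 | (b.0 + 0)) has moves =a=> p2
  p2 = b.0 | (b.0 + 0) has moves =b=> p3, =b=> p4
  p3 = 0 | (b.0 + 0) has moves =b=> p5
  p4 = b.0 | 0 has moves =b=> p5
  p5 = 0 | 0 has moves ·
LTS(Q): 6 reachable states
  q0 = a.a.(b.0 | b.0) has moves =a=> q1
  q1 = a.(b.0 | b.0) has moves =a=> q2
  q2 = b.0 | b.0 has moves =b=> q3, =b=> q4
  q3 = 0 | b.0 has moves =b=> q5
  q4 = b.0 | 0 has moves =b=> q5
  q5 = 0 | 0 has moves ·
Coarsest stable partition (strong bisimilarity classes):
  B0 = {p0, q0}
  B1 = {p1, q1}
  B2 = {p2, q2}
  B3 = {p3, p4, q3, q4}
  B4 = {p5, q5}
p0 ∈ B0, q0 ∈ B0 → same block

P ~ Q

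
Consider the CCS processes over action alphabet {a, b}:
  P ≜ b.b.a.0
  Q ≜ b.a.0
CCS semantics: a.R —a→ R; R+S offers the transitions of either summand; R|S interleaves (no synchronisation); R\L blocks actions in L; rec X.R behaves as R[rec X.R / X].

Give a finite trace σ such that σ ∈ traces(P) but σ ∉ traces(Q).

bb

P's transition system — 4 states:
  p0 = b.b.a.0 | —b→ p1
  p1 = b.a.0 | —b→ p2
  p2 = a.0 | —a→ p3
  p3 = 0 | deadlocked
Q's transition system — 3 states:
  q0 = b.a.0 | —b→ q1
  q1 = a.0 | —a→ q2
  q2 = 0 | deadlocked
Executing bb from P (initial set {p0}):
  [1] b ⇒ {p1}
  [2] b ⇒ {p2}
  P completes σ.
Executing bb from Q (initial set {q0}):
  [1] b ⇒ {q1}
  [2] b ⇒ ∅  — Q cannot continue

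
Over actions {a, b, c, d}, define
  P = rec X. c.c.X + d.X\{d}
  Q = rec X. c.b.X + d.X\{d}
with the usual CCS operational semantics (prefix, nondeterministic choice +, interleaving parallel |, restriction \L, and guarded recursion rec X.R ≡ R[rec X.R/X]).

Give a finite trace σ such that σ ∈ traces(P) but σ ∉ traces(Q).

cc

P's transition system — 4 states:
  s0 = rec X. c.c.X + d.X\{d} ⊢ -c-> s1, -d-> s2
  s1 = c.(rec X. c.c.X + d.X\{d}) ⊢ -c-> s0
  s2 = (rec X. c.c.X + d.X\{d})\{d} ⊢ -c-> s3
  s3 = (c.(rec X. c.c.X + d.X\{d}))\{d} ⊢ -c-> s2
Q's transition system — 4 states:
  t0 = rec X. c.b.X + d.X\{d} ⊢ -c-> t1, -d-> t2
  t1 = b.(rec X. c.b.X + d.X\{d}) ⊢ -b-> t0
  t2 = (rec X. c.b.X + d.X\{d})\{d} ⊢ -c-> t3
  t3 = (b.(rec X. c.b.X + d.X\{d}))\{d} ⊢ -b-> t2
Trace ⟨cc⟩ through P, begin at {s0}:
  after c @ step 1: {s1}
  after c @ step 2: {s0}
  — P admits the full trace.
Trace ⟨cc⟩ through Q, begin at {t0}:
  after c @ step 1: {t1}
  after c @ step 2: ∅ (Q stuck)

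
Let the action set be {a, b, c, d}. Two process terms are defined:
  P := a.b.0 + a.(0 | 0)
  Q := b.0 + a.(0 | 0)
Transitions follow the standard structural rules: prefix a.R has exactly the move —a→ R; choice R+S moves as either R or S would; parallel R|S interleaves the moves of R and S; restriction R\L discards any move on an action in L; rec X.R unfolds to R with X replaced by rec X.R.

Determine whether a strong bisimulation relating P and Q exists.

P's transition system — 4 states:
  p0 = a.b.0 + a.(0 | 0) → ··a··> p1, ··a··> p2
  p1 = 0 | 0 → deadlocked
  p2 = b.0 → ··b··> p3
  p3 = 0 → deadlocked
Q's transition system — 3 states:
  q0 = b.0 + a.(0 | 0) → ··a··> q1, ··b··> q2
  q1 = 0 | 0 → deadlocked
  q2 = 0 → deadlocked
Partition-refinement fixed point:
  B0 = {p0}
  B1 = {p1, p3, q1, q2}
  B2 = {p2}
  B3 = {q0}
p0 ∈ B0, q0 ∈ B3 → different blocks

P ≁ Q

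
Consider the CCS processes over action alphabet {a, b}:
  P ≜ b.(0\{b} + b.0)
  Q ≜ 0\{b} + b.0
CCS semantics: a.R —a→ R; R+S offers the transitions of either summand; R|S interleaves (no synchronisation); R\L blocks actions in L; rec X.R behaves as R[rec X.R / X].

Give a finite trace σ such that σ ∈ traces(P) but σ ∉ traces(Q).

Reachable graph of P (3 states):
  u0 = b.(0\{b} + b.0) ⊢ =b=> u1
  u1 = 0\{b} + b.0 ⊢ =b=> u2
  u2 = 0 ⊢ ·
Reachable graph of Q (2 states):
  v0 = 0\{b} + b.0 ⊢ =b=> v1
  v1 = 0 ⊢ ·
Trace ⟨bb⟩ through P, begin at {u0}:
  step 1 (b): {u1}
  step 2 (b): {u2}
  — P admits the full trace.
Trace ⟨bb⟩ through Q, begin at {v0}:
  step 1 (b): {v1}
  step 2 (b): no successor for Q

bb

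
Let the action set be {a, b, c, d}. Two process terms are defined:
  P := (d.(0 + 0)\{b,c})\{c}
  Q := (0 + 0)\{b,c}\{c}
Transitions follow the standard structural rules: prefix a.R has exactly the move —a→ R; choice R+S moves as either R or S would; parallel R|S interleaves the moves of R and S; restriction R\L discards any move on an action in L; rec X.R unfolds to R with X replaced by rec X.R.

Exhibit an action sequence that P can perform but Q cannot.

d

P's transition system — 2 states:
  u0 = (d.(0 + 0)\{b,c})\{c} has moves ··d··> u1
  u1 = (0 + 0)\{b,c}\{c} has moves (no moves)
Q's transition system — 1 states:
  v0 = (0 + 0)\{b,c}\{c} has moves (no moves)
Executing d from P (initial set {u0}):
  [1] d ⇒ {u1}
  P completes σ.
Executing d from Q (initial set {v0}):
  [1] d ⇒ no successor for Q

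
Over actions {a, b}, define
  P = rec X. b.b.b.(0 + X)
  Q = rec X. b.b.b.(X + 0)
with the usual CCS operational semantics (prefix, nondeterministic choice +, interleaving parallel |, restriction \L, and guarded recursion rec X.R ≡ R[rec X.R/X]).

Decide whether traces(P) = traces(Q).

trace-equivalent

Reachable graph of P (4 states):
  m0 = rec X. b.b.b.(0 + X) :: ··b··> m1
  m1 = b.b.(0 + (rec X. b.b.b.(0 + X))) :: ··b··> m2
  m2 = b.(0 + (rec X. b.b.b.(0 + X))) :: ··b··> m3
  m3 = 0 + (rec X. b.b.b.(0 + X)) :: ··b··> m1
Reachable graph of Q (4 states):
  n0 = rec X. b.b.b.(X + 0) :: ··b··> n1
  n1 = b.b.((rec X. b.b.b.(X + 0)) + 0) :: ··b··> n2
  n2 = b.((rec X. b.b.b.(X + 0)) + 0) :: ··b··> n3
  n3 = (rec X. b.b.b.(X + 0)) + 0 :: ··b··> n1
Bisimilarity quotient blocks:
  B0 = {m0, m1, m2, m3, n0, n1, n2, n3}
m0 ∈ B0, n0 ∈ B0 → same block
Bisimilar ⇒ trace-equivalent.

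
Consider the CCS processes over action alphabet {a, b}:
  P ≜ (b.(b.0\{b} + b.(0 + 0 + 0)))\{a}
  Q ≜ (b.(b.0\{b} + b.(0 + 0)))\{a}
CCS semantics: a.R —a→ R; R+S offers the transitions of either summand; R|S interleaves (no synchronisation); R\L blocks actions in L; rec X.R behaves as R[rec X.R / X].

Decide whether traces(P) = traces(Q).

trace-equivalent

P's transition system — 4 states:
  u0 = (b.(b.0\{b} + b.(0 + 0 + 0)))\{a} has moves --b--▸ u1
  u1 = (b.0\{b} + b.(0 + 0 + 0))\{a} has moves --b--▸ u2, --b--▸ u3
  u2 = (0 + 0 + 0)\{a} has moves ·
  u3 = 0\{b}\{a} has moves ·
Q's transition system — 4 states:
  v0 = (b.(b.0\{b} + b.(0 + 0)))\{a} has moves --b--▸ v1
  v1 = (b.0\{b} + b.(0 + 0))\{a} has moves --b--▸ v2, --b--▸ v3
  v2 = (0 + 0)\{a} has moves ·
  v3 = 0\{b}\{a} has moves ·
Bisimilarity quotient blocks:
  B0 = {u0, v0}
  B1 = {u1, v1}
  B2 = {u2, u3, v2, v3}
u0 ∈ B0, v0 ∈ B0 → same block
Bisimilar ⇒ trace-equivalent.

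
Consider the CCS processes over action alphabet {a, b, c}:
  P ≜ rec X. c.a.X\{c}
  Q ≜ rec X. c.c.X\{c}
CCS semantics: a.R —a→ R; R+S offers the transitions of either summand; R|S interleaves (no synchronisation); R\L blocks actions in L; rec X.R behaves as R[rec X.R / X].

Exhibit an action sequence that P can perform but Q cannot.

Reachable graph of P (3 states):
  m0 = rec X. c.a.X\{c} ⊢ ··c··> m1
  m1 = a.(rec X. c.a.X\{c})\{c} ⊢ ··a··> m2
  m2 = (rec X. c.a.X\{c})\{c} ⊢ deadlocked
Reachable graph of Q (3 states):
  n0 = rec X. c.c.X\{c} ⊢ ··c··> n1
  n1 = c.(rec X. c.c.X\{c})\{c} ⊢ ··c··> n2
  n2 = (rec X. c.c.X\{c})\{c} ⊢ deadlocked
Executing ca from P (initial set {m0}):
  step 1 (c): {m1}
  step 2 (a): {m2}
  ✓ P
Executing ca from Q (initial set {n0}):
  step 1 (c): {n1}
  step 2 (a): ∅  — Q cannot continue

ca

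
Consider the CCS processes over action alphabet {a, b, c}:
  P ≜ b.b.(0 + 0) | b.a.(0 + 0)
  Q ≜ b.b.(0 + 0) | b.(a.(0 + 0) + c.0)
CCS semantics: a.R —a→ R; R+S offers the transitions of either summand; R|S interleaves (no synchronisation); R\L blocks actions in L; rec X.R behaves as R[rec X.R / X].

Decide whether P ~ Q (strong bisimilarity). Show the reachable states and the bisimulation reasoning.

LTS(P): 9 reachable states
  s0 = b.b.(0 + 0) | b.a.(0 + 0) :: =b=> s1, =b=> s2
  s1 = b.(0 + 0) | b.a.(0 + 0) :: =b=> s3, =b=> s4
  s2 = b.b.(0 + 0) | a.(0 + 0) :: =a=> s5, =b=> s4
  s3 = (0 + 0) | b.a.(0 + 0) :: =b=> s6
  s4 = b.(0 + 0) | a.(0 + 0) :: =a=> s7, =b=> s6
  s5 = b.b.(0 + 0) | (0 + 0) :: =b=> s7
  s6 = (0 + 0) | a.(0 + 0) :: =a=> s8
  s7 = b.(0 + 0) | (0 + 0) :: =b=> s8
  s8 = (0 + 0) | (0 + 0) :: ·
LTS(Q): 12 reachable states
  t0 = b.b.(0 + 0) | b.(a.(0 + 0) + c.0) :: =b=> t1, =b=> t2
  t1 = b.(0 + 0) | b.(a.(0 + 0) + c.0) :: =b=> t3, =b=> t4
  t2 = b.b.(0 + 0) | (a.(0 + 0) + c.0) :: =a=> t5, =b=> t4, =c=> t6
  t3 = (0 + 0) | b.(a.(0 + 0) + c.0) :: =b=> t7
  t4 = b.(0 + 0) | (a.(0 + 0) + c.0) :: =a=> t8, =b=> t7, =c=> t9
  t5 = b.b.(0 + 0) | (0 + 0) :: =b=> t8
  t6 = b.b.(0 + 0) | 0 :: =b=> t9
  t7 = (0 + 0) | (a.(0 + 0) + c.0) :: =a=> t10, =c=> t11
  t8 = b.(0 + 0) | (0 + 0) :: =b=> t10
  t9 = b.(0 + 0) | 0 :: =b=> t11
  t10 = (0 + 0) | (0 + 0) :: ·
  t11 = (0 + 0) | 0 :: ·
Coarsest stable partition (strong bisimilarity classes):
  B0 = {s0}
  B1 = {s1}
  B2 = {s4}
  B3 = {s7, t8, t9}
  B4 = {s8, t10, t11}
  B5 = {s6}
  B6 = {s3}
  B7 = {s2}
  B8 = {s5, t5, t6}
  B9 = {t0}
  B10 = {t2}
  B11 = {t4}
  B12 = {t7}
  B13 = {t1}
  B14 = {t3}
s0 ∈ B0, t0 ∈ B9 → different blocks

P ≁ Q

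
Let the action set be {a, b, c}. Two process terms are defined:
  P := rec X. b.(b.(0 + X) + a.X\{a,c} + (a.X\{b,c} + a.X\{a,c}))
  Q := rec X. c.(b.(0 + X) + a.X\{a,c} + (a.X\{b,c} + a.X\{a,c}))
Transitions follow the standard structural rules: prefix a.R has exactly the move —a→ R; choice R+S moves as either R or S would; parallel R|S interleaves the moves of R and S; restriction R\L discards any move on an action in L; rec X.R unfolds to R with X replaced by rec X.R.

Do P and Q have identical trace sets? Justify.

P's transition system — 7 states:
  p0 = rec X. b.(b.(0 + X) + a.X\{a,c} + (a.X\{b,c} + a.X\{a,c})) | --b--▸ p1
  p1 = b.(0 + (rec X. b.(b.(0 + X) + a.X\{a,c} + (a.X\{b,c} + a.X\{a,c})))) + a.(rec X. b.(b.(0 + X) + a.X\{a,c} + (a.X\{b,c} + a.X\{a,c})))\{a,c} + (a.(rec X. b.(b.(0 + X) + a.X\{a,c} + (a.X\{b,c} + a.X\{a,c})))\{b,c} + a.(rec X. b.(b.(0 + X) + a.X\{a,c} + (a.X\{b,c} + a.X\{a,c})))\{a,c}) | --a--▸ p2, --a--▸ p3, --b--▸ p4
  p2 = (rec X. b.(b.(0 + X) + a.X\{a,c} + (a.X\{b,c} + a.X\{a,c})))\{a,c} | --b--▸ p5
  p3 = (rec X. b.(b.(0 + X) + a.X\{a,c} + (a.X\{b,c} + a.X\{a,c})))\{b,c} | deadlocked
  p4 = 0 + (rec X. b.(b.(0 + X) + a.X\{a,c} + (a.X\{b,c} + a.X\{a,c}))) | --b--▸ p1
  p5 = (b.(0 + (rec X. b.(b.(0 + X) + a.X\{a,c} + (a.X\{b,c} + a.X\{a,c})))) + a.(rec X. b.(b.(0 + X) + a.X\{a,c} + (a.X\{b,c} + a.X\{a,c})))\{a,c} + (a.(rec X. b.(b.(0 + X) + a.X\{a,c} + (a.X\{b,c} + a.X\{a,c})))\{b,c} + a.(rec X. b.(b.(0 + X) + a.X\{a,c} + (a.X\{b,c} + a.X\{a,c})))\{a,c}))\{a,c} | --b--▸ p6
  p6 = (0 + (rec X. b.(b.(0 + X) + a.X\{a,c} + (a.X\{b,c} + a.X\{a,c}))))\{a,c} | --b--▸ p5
Q's transition system — 5 states:
  q0 = rec X. c.(b.(0 + X) + a.X\{a,c} + (a.X\{b,c} + a.X\{a,c})) | --c--▸ q1
  q1 = b.(0 + (rec X. c.(b.(0 + X) + a.X\{a,c} + (a.X\{b,c} + a.X\{a,c})))) + a.(rec X. c.(b.(0 + X) + a.X\{a,c} + (a.X\{b,c} + a.X\{a,c})))\{a,c} + (a.(rec X. c.(b.(0 + X) + a.X\{a,c} + (a.X\{b,c} + a.X\{a,c})))\{b,c} + a.(rec X. c.(b.(0 + X) + a.X\{a,c} + (a.X\{b,c} + a.X\{a,c})))\{a,c}) | --a--▸ q2, --a--▸ q3, --b--▸ q4
  q2 = (rec X. c.(b.(0 + X) + a.X\{a,c} + (a.X\{b,c} + a.X\{a,c})))\{a,c} | deadlocked
  q3 = (rec X. c.(b.(0 + X) + a.X\{a,c} + (a.X\{b,c} + a.X\{a,c})))\{b,c} | deadlocked
  q4 = 0 + (rec X. c.(b.(0 + X) + a.X\{a,c} + (a.X\{b,c} + a.X\{a,c}))) | --c--▸ q1
Executing b from P (initial set {p0}):
  [1] b ⇒ {p1}
  — P admits the full trace.
Executing b from Q (initial set {q0}):
  [1] b ⇒ ∅ (Q stuck)

NO — witness ⟨b⟩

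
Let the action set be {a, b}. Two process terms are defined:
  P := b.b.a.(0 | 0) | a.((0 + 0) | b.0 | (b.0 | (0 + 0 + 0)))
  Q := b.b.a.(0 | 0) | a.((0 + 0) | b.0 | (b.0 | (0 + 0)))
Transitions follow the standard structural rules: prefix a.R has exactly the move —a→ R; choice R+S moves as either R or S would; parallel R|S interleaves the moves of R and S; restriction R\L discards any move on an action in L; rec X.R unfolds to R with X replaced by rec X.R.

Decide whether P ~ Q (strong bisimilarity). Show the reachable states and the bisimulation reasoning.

P's transition system — 20 states:
  m0 = b.b.a.(0 | 0) | a.((0 + 0) | b.0 | (b.0 | (0 + 0 + 0))) ⊢ --a--▸ m1, --b--▸ m2
  m1 = b.b.a.(0 | 0) | ((0 + 0) | b.0 | (b.0 | (0 + 0 + 0))) ⊢ --b--▸ m3, --b--▸ m4, --b--▸ m5
  m2 = b.a.(0 | 0) | a.((0 + 0) | b.0 | (b.0 | (0 + 0 + 0))) ⊢ --a--▸ m3, --b--▸ m6
  m3 = b.a.(0 | 0) | ((0 + 0) | b.0 | (b.0 | (0 + 0 + 0))) ⊢ --b--▸ m7, --b--▸ m8, --b--▸ m9
  m4 = b.b.a.(0 | 0) | ((0 + 0) | 0 | (b.0 | (0 + 0 + 0))) ⊢ --b--▸ m10, --b--▸ m8
  m5 = b.b.a.(0 | 0) | ((0 + 0) | b.0 | (0 | (0 + 0 + 0))) ⊢ --b--▸ m10, --b--▸ m9
  m6 = a.(0 | 0) | a.((0 + 0) | b.0 | (b.0 | (0 + 0 + 0))) ⊢ --a--▸ m11, --a--▸ m7
  m7 = a.(0 | 0) | ((0 + 0) | b.0 | (b.0 | (0 + 0 + 0))) ⊢ --a--▸ m12, --b--▸ m13, --b--▸ m14
  m8 = b.a.(0 | 0) | ((0 + 0) | 0 | (b.0 | (0 + 0 + 0))) ⊢ --b--▸ m13, --b--▸ m15
  m9 = b.a.(0 | 0) | ((0 + 0) | b.0 | (0 | (0 + 0 + 0))) ⊢ --b--▸ m14, --b--▸ m15
  m10 = b.b.a.(0 | 0) | ((0 + 0) | 0 | (0 | (0 + 0 + 0))) ⊢ --b--▸ m15
  m11 = 0 | 0 | a.((0 + 0) | b.0 | (b.0 | (0 + 0 + 0))) ⊢ --a--▸ m12
  m12 = 0 | 0 | ((0 + 0) | b.0 | (b.0 | (0 + 0 + 0))) ⊢ --b--▸ m16, --b--▸ m17
  m13 = a.(0 | 0) | ((0 + 0) | 0 | (b.0 | (0 + 0 + 0))) ⊢ --a--▸ m16, --b--▸ m18
  m14 = a.(0 | 0) | ((0 + 0) | b.0 | (0 | (0 + 0 + 0))) ⊢ --a--▸ m17, --b--▸ m18
  m15 = b.a.(0 | 0) | ((0 + 0) | 0 | (0 | (0 + 0 + 0))) ⊢ --b--▸ m18
  m16 = 0 | 0 | ((0 + 0) | 0 | (b.0 | (0 + 0 + 0))) ⊢ --b--▸ m19
  m17 = 0 | 0 | ((0 + 0) | b.0 | (0 | (0 + 0 + 0))) ⊢ --b--▸ m19
  m18 = a.(0 | 0) | ((0 + 0) | 0 | (0 | (0 + 0 + 0))) ⊢ --a--▸ m19
  m19 = 0 | 0 | ((0 + 0) | 0 | (0 | (0 + 0 + 0))) ⊢ ∅
Q's transition system — 20 states:
  n0 = b.b.a.(0 | 0) | a.((0 + 0) | b.0 | (b.0 | (0 + 0))) ⊢ --a--▸ n1, --b--▸ n2
  n1 = b.b.a.(0 | 0) | ((0 + 0) | b.0 | (b.0 | (0 + 0))) ⊢ --b--▸ n3, --b--▸ n4, --b--▸ n5
  n2 = b.a.(0 | 0) | a.((0 + 0) | b.0 | (b.0 | (0 + 0))) ⊢ --a--▸ n3, --b--▸ n6
  n3 = b.a.(0 | 0) | ((0 + 0) | b.0 | (b.0 | (0 + 0))) ⊢ --b--▸ n7, --b--▸ n8, --b--▸ n9
  n4 = b.b.a.(0 | 0) | ((0 + 0) | 0 | (b.0 | (0 + 0))) ⊢ --b--▸ n10, --b--▸ n8
  n5 = b.b.a.(0 | 0) | ((0 + 0) | b.0 | (0 | (0 + 0))) ⊢ --b--▸ n10, --b--▸ n9
  n6 = a.(0 | 0) | a.((0 + 0) | b.0 | (b.0 | (0 + 0))) ⊢ --a--▸ n11, --a--▸ n7
  n7 = a.(0 | 0) | ((0 + 0) | b.0 | (b.0 | (0 + 0))) ⊢ --a--▸ n12, --b--▸ n13, --b--▸ n14
  n8 = b.a.(0 | 0) | ((0 + 0) | 0 | (b.0 | (0 + 0))) ⊢ --b--▸ n13, --b--▸ n15
  n9 = b.a.(0 | 0) | ((0 + 0) | b.0 | (0 | (0 + 0))) ⊢ --b--▸ n14, --b--▸ n15
  n10 = b.b.a.(0 | 0) | ((0 + 0) | 0 | (0 | (0 + 0))) ⊢ --b--▸ n15
  n11 = 0 | 0 | a.((0 + 0) | b.0 | (b.0 | (0 + 0))) ⊢ --a--▸ n12
  n12 = 0 | 0 | ((0 + 0) | b.0 | (b.0 | (0 + 0))) ⊢ --b--▸ n16, --b--▸ n17
  n13 = a.(0 | 0) | ((0 + 0) | 0 | (b.0 | (0 + 0))) ⊢ --a--▸ n16, --b--▸ n18
  n14 = a.(0 | 0) | ((0 + 0) | b.0 | (0 | (0 + 0))) ⊢ --a--▸ n17, --b--▸ n18
  n15 = b.a.(0 | 0) | ((0 + 0) | 0 | (0 | (0 + 0))) ⊢ --b--▸ n18
  n16 = 0 | 0 | ((0 + 0) | 0 | (b.0 | (0 + 0))) ⊢ --b--▸ n19
  n17 = 0 | 0 | ((0 + 0) | b.0 | (0 | (0 + 0))) ⊢ --b--▸ n19
  n18 = a.(0 | 0) | ((0 + 0) | 0 | (0 | (0 + 0))) ⊢ --a--▸ n19
  n19 = 0 | 0 | ((0 + 0) | 0 | (0 | (0 + 0))) ⊢ ∅
Coarsest stable partition (strong bisimilarity classes):
  B0 = {m0, n0}
  B1 = {m2, n2}
  B2 = {m6, n6}
  B3 = {m11, n11}
  B4 = {m12, n12}
  B5 = {m16, m17, n16, n17}
  B6 = {m19, n19}
  B7 = {m7, n7}
  B8 = {m13, m14, n13, n14}
  B9 = {m18, n18}
  B10 = {m3, n3}
  B11 = {m8, m9, n8, n9}
  B12 = {m15, n15}
  B13 = {m1, n1}
  B14 = {m4, m5, n4, n5}
  B15 = {m10, n10}
m0 ∈ B0, n0 ∈ B0 → same block

YES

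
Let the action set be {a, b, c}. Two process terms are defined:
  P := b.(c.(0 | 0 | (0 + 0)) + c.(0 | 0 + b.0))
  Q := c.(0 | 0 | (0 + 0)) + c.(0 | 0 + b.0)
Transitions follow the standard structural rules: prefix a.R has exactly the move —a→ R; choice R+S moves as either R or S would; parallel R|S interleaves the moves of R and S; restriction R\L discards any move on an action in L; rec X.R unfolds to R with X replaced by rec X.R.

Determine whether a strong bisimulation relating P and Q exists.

Reachable graph of P (5 states):
  u0 = b.(c.(0 | 0 | (0 + 0)) + c.(0 | 0 + b.0)) | -b-> u1
  u1 = c.(0 | 0 | (0 + 0)) + c.(0 | 0 + b.0) | -c-> u2, -c-> u3
  u2 = 0 | 0 + b.0 | -b-> u4
  u3 = 0 | 0 | (0 + 0) | stopped
  u4 = 0 | stopped
Reachable graph of Q (4 states):
  v0 = c.(0 | 0 | (0 + 0)) + c.(0 | 0 + b.0) | -c-> v1, -c-> v2
  v1 = 0 | 0 + b.0 | -b-> v3
  v2 = 0 | 0 | (0 + 0) | stopped
  v3 = 0 | stopped
Bisimilarity quotient blocks:
  B0 = {u0}
  B1 = {u1, v0}
  B2 = {u3, u4, v2, v3}
  B3 = {u2, v1}
u0 ∈ B0, v0 ∈ B1 → different blocks

NO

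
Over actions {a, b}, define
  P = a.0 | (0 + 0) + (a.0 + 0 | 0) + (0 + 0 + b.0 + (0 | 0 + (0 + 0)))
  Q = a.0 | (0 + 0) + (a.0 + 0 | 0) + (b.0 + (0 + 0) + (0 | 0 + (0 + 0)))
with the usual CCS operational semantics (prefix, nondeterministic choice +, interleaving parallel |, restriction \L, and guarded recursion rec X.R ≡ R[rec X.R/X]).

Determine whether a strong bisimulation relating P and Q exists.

bisimilar

Reachable graph of P (3 states):
  u0 = a.0 | (0 + 0) + (a.0 + 0 | 0) + (0 + 0 + b.0 + (0 | 0 + (0 + 0))) has moves -a-> u1, -a-> u2, -b-> u1
  u1 = 0 has moves ·
  u2 = 0 | (0 + 0) has moves ·
Reachable graph of Q (3 states):
  v0 = a.0 | (0 + 0) + (a.0 + 0 | 0) + (b.0 + (0 + 0) + (0 | 0 + (0 + 0))) has moves -a-> v1, -a-> v2, -b-> v1
  v1 = 0 has moves ·
  v2 = 0 | (0 + 0) has moves ·
Partition-refinement fixed point:
  B0 = {u0, v0}
  B1 = {u1, u2, v1, v2}
u0 ∈ B0, v0 ∈ B0 → same block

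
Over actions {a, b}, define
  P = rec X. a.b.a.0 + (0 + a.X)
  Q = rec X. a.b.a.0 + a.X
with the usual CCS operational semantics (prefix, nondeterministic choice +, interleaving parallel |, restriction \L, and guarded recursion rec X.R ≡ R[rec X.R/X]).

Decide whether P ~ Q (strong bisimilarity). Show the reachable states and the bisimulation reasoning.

bisimilar

Reachable graph of P (4 states):
  s0 = rec X. a.b.a.0 + (0 + a.X) | ··a··> s0, ··a··> s1
  s1 = b.a.0 | ··b··> s2
  s2 = a.0 | ··a··> s3
  s3 = 0 | deadlocked
Reachable graph of Q (4 states):
  t0 = rec X. a.b.a.0 + a.X | ··a··> t0, ··a··> t1
  t1 = b.a.0 | ··b··> t2
  t2 = a.0 | ··a··> t3
  t3 = 0 | deadlocked
Coarsest stable partition (strong bisimilarity classes):
  B0 = {s0, t0}
  B1 = {s1, t1}
  B2 = {s2, t2}
  B3 = {s3, t3}
s0 ∈ B0, t0 ∈ B0 → same block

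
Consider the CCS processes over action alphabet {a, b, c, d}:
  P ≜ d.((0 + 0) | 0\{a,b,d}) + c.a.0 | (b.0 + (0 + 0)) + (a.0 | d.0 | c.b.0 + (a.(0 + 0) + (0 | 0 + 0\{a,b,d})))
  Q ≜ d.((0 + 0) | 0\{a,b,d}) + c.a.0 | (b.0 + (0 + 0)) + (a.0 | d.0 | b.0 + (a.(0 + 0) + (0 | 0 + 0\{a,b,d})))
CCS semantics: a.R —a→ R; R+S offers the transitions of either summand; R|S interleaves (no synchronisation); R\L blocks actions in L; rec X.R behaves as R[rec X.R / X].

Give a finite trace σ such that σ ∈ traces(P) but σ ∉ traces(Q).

ac

P's transition system — 19 states:
  s0 = d.((0 + 0) | 0\{a,b,d}) + c.a.0 | (b.0 + (0 + 0)) + (a.0 | d.0 | c.b.0 + (a.(0 + 0) + (0 | 0 + 0\{a,b,d}))) → -a-> s1, -a-> s2, -b-> s3, -c-> s4, -c-> s5, -d-> s6, -d-> s7
  s1 = 0 + 0 → ∅
  s2 = 0 | d.0 | c.b.0 → -c-> s8, -d-> s9
  s3 = c.a.0 | 0 → -c-> s10
  s4 = a.0 | (b.0 + (0 + 0)) → -a-> s11, -b-> s10
  s5 = a.0 | d.0 | b.0 → -a-> s8, -b-> s12, -d-> s13
  s6 = (0 + 0) | 0\{a,b,d} → ∅
  s7 = a.0 | 0 | c.b.0 → -a-> s9, -c-> s13
  s8 = 0 | d.0 | b.0 → -b-> s14, -d-> s15
  s9 = 0 | 0 | c.b.0 → -c-> s15
  s10 = a.0 | 0 → -a-> s16
  s11 = 0 | (b.0 + (0 + 0)) → -b-> s16
  s12 = a.0 | d.0 | 0 → -a-> s14, -d-> s17
  s13 = a.0 | 0 | b.0 → -a-> s15, -b-> s17
  s14 = 0 | d.0 | 0 → -d-> s18
  s15 = 0 | 0 | b.0 → -b-> s18
  s16 = 0 | 0 → ∅
  s17 = a.0 | 0 | 0 → -a-> s18
  s18 = 0 | 0 | 0 → ∅
Q's transition system — 15 states:
  t0 = d.((0 + 0) | 0\{a,b,d}) + c.a.0 | (b.0 + (0 + 0)) + (a.0 | d.0 | b.0 + (a.(0 + 0) + (0 | 0 + 0\{a,b,d}))) → -a-> t1, -a-> t2, -b-> t3, -b-> t4, -c-> t5, -d-> t6, -d-> t7
  t1 = 0 + 0 → ∅
  t2 = 0 | d.0 | b.0 → -b-> t8, -d-> t9
  t3 = a.0 | d.0 | 0 → -a-> t8, -d-> t10
  t4 = c.a.0 | 0 → -c-> t11
  t5 = a.0 | (b.0 + (0 + 0)) → -a-> t12, -b-> t11
  t6 = (0 + 0) | 0\{a,b,d} → ∅
  t7 = a.0 | 0 | b.0 → -a-> t9, -b-> t10
  t8 = 0 | d.0 | 0 → -d-> t13
  t9 = 0 | 0 | b.0 → -b-> t13
  t10 = a.0 | 0 | 0 → -a-> t13
  t11 = a.0 | 0 → -a-> t14
  t12 = 0 | (b.0 + (0 + 0)) → -b-> t14
  t13 = 0 | 0 | 0 → ∅
  t14 = 0 | 0 → ∅
Run σ = ⟨ac⟩ on P: start {s0}
  after a @ step 1: {s1, s2}
  after c @ step 2: {s8}
  ✓ P
Run σ = ⟨ac⟩ on Q: start {t0}
  after a @ step 1: {t1, t2}
  after c @ step 2: ∅  — Q cannot continue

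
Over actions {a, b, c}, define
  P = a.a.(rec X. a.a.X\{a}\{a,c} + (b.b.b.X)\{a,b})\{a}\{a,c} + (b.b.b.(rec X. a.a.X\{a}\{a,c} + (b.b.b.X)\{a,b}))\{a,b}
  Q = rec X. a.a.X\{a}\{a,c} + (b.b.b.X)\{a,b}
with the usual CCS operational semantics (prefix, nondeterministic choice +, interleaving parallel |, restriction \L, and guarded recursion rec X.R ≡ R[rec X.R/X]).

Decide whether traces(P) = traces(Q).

LTS(P): 3 reachable states
  m0 = a.a.(rec X. a.a.X\{a}\{a,c} + (b.b.b.X)\{a,b})\{a}\{a,c} + (b.b.b.(rec X. a.a.X\{a}\{a,c} + (b.b.b.X)\{a,b}))\{a,b} has moves --a--▸ m1
  m1 = a.(rec X. a.a.X\{a}\{a,c} + (b.b.b.X)\{a,b})\{a}\{a,c} has moves --a--▸ m2
  m2 = (rec X. a.a.X\{a}\{a,c} + (b.b.b.X)\{a,b})\{a}\{a,c} has moves (no moves)
LTS(Q): 3 reachable states
  n0 = rec X. a.a.X\{a}\{a,c} + (b.b.b.X)\{a,b} has moves --a--▸ n1
  n1 = a.(rec X. a.a.X\{a}\{a,c} + (b.b.b.X)\{a,b})\{a}\{a,c} has moves --a--▸ n2
  n2 = (rec X. a.a.X\{a}\{a,c} + (b.b.b.X)\{a,b})\{a}\{a,c} has moves (no moves)
Bisimilarity quotient blocks:
  B0 = {m0, n0}
  B1 = {m1, n1}
  B2 = {m2, n2}
m0 ∈ B0, n0 ∈ B0 → same block
Bisimilar ⇒ trace-equivalent.

traces(P) = traces(Q)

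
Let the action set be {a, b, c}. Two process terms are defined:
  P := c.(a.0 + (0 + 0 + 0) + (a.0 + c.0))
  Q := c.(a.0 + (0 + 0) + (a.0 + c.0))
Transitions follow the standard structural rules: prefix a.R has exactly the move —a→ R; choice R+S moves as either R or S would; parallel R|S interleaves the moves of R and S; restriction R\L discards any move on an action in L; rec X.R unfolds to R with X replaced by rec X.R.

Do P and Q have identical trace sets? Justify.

trace-equivalent

Reachable graph of P (3 states):
  u0 = c.(a.0 + (0 + 0 + 0) + (a.0 + c.0)) ⊢ -c-> u1
  u1 = a.0 + (0 + 0 + 0) + (a.0 + c.0) ⊢ -a-> u2, -c-> u2
  u2 = 0 ⊢ (no moves)
Reachable graph of Q (3 states):
  v0 = c.(a.0 + (0 + 0) + (a.0 + c.0)) ⊢ -c-> v1
  v1 = a.0 + (0 + 0) + (a.0 + c.0) ⊢ -a-> v2, -c-> v2
  v2 = 0 ⊢ (no moves)
Coarsest stable partition (strong bisimilarity classes):
  B0 = {u0, v0}
  B1 = {u1, v1}
  B2 = {u2, v2}
u0 ∈ B0, v0 ∈ B0 → same block
Bisimilar ⇒ trace-equivalent.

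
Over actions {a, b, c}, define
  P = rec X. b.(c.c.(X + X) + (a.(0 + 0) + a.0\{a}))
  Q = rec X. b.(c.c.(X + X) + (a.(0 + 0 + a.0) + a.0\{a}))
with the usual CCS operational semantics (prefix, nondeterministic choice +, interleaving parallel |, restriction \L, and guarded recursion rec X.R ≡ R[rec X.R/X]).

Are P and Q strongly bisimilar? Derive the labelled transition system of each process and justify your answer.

not bisimilar

Reachable graph of P (6 states):
  s0 = rec X. b.(c.c.(X + X) + (a.(0 + 0) + a.0\{a})) :: =b=> s1
  s1 = c.c.((rec X. b.(c.c.(X + X) + (a.(0 + 0) + a.0\{a}))) + (rec X. b.(c.c.(X + X) + (a.(0 + 0) + a.0\{a})))) + (a.(0 + 0) + a.0\{a}) :: =a=> s2, =a=> s3, =c=> s4
  s2 = 0 + 0 :: ∅
  s3 = 0\{a} :: ∅
  s4 = c.((rec X. b.(c.c.(X + X) + (a.(0 + 0) + a.0\{a}))) + (rec X. b.(c.c.(X + X) + (a.(0 + 0) + a.0\{a})))) :: =c=> s5
  s5 = (rec X. b.(c.c.(X + X) + (a.(0 + 0) + a.0\{a}))) + (rec X. b.(c.c.(X + X) + (a.(0 + 0) + a.0\{a}))) :: =b=> s1
Reachable graph of Q (7 states):
  t0 = rec X. b.(c.c.(X + X) + (a.(0 + 0 + a.0) + a.0\{a})) :: =b=> t1
  t1 = c.c.((rec X. b.(c.c.(X + X) + (a.(0 + 0 + a.0) + a.0\{a}))) + (rec X. b.(c.c.(X + X) + (a.(0 + 0 + a.0) + a.0\{a})))) + (a.(0 + 0 + a.0) + a.0\{a}) :: =a=> t2, =a=> t3, =c=> t4
  t2 = 0 + 0 + a.0 :: =a=> t5
  t3 = 0\{a} :: ∅
  t4 = c.((rec X. b.(c.c.(X + X) + (a.(0 + 0 + a.0) + a.0\{a}))) + (rec X. b.(c.c.(X + X) + (a.(0 + 0 + a.0) + a.0\{a})))) :: =c=> t6
  t5 = 0 :: ∅
  t6 = (rec X. b.(c.c.(X + X) + (a.(0 + 0 + a.0) + a.0\{a}))) + (rec X. b.(c.c.(X + X) + (a.(0 + 0 + a.0) + a.0\{a}))) :: =b=> t1
Partition-refinement fixed point:
  B0 = {s0, s5}
  B1 = {s1}
  B2 = {s2, s3, t3, t5}
  B3 = {s4}
  B4 = {t0, t6}
  B5 = {t1}
  B6 = {t4}
  B7 = {t2}
s0 ∈ B0, t0 ∈ B4 → different blocks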